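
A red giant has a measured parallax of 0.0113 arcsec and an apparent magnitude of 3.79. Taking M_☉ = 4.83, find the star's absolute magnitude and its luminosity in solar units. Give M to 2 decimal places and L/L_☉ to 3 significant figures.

M ≈ -0.94; L/L_☉ ≈ 204

d = 1/p = 1/0.0113″ = 88.50 pc
M = m − 5 log₁₀ d + 5 = 3.79 − 5·1.9469 + 5 = -0.945
M − M_☉ = -0.945 − 4.83 = -5.775
L/L_☉ = 10^(−0.4 × -5.775) = 204.1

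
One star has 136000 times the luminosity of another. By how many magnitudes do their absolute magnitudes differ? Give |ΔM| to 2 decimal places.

|ΔM| ≈ 12.83

Pogson: ΔM = −2.5 log₁₀(ratio) = −2.5 log₁₀(136000) = −2.5 × 5.1335 = -12.834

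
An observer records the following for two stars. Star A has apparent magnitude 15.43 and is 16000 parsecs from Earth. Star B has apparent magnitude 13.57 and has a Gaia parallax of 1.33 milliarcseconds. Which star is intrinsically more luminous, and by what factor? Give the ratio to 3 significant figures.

Star A is more luminous, by a factor of 81.6.

Star A: M = m − 5 log₁₀ d + 5 = 15.43 − 5·4.2041 + 5 = -0.591
Star B: p = 1.33 mas = 1.33×10^-3″ → d = 1/p = 751.9 pc
Star B: M = m − 5 log₁₀ d + 5 = 13.57 − 5·2.8761 + 5 = 4.189
ΔM = M_A − M_B = -0.591 − (4.189) = -4.780; smaller M is more luminous → Star A.
L ratio = 10^(0.4 |ΔM|) = 10^1.912 = 81.65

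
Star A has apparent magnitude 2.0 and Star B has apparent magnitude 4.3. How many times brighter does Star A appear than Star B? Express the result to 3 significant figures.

8.32

Magnitude difference = -2.3
Flux ratio = 10^(−0.4 Δm) = 10^(−0.4 × -2.3) = 10^0.920 = 8.318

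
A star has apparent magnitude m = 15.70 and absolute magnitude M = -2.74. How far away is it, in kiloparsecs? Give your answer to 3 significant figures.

Distance modulus: m − M = 15.70 − (-2.74) = 18.440
m − M = 5 log₁₀ d − 5
log₁₀ d = (m − M)/5 + 1 = 4.6880
d = 10^4.6880 = 48750 pc
= 48.75 kpc

d ≈ 48.8 kpc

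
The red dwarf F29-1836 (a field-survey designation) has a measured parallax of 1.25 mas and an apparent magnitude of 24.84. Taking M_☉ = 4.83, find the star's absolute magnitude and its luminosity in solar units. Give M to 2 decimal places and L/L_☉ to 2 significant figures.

M ≈ 15.32; L/L_☉ ≈ 6.3×10^-5

d = 1/p = 1000/1.25 mas = 800.0 pc
M = m − 5 log₁₀ d + 5 = 24.84 − 5·2.9031 + 5 = 15.325
M − M_☉ = 15.325 − 4.83 = 10.495
L/L_☉ = 10^(−0.4 × 10.495) = 6.341×10^-5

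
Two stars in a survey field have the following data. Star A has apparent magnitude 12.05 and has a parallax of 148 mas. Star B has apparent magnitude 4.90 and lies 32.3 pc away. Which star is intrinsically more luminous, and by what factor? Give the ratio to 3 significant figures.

Star B is more luminous, by a factor of 16600.

Star A: p = 148 mas = 0.148″ → d = 1/p = 6.757 pc
Star A: M = m − 5 log₁₀ d + 5 = 12.05 − 5·0.8297 + 5 = 12.901
Star B: M = m − 5 log₁₀ d + 5 = 4.90 − 5·1.5092 + 5 = 2.354
ΔM = M_A − M_B = 12.901 − (2.354) = 10.547; smaller M is more luminous → Star B.
L ratio = 10^(0.4 |ΔM|) = 10^4.219 = 16550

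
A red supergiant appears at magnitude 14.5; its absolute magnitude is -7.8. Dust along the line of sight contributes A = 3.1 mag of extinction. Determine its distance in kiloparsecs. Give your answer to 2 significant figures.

m − M = 5 log₁₀(d/10 pc) + A  ⇒  14.5 − (-7.8) − 3.1 = 5 log₁₀(d/10)
19.200 = 5 log₁₀(d/10)
log₁₀ d = (m − M − A)/5 + 1 = 4.8400
d = 10^4.8400 = 69180 pc
= 69.18 kpc

d ≈ 69 kpc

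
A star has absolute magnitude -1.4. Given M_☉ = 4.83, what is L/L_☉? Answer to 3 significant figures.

M − M_☉ = -1.4 − 4.83 = -6.230
L/L_☉ = 10^(−0.4 (M − M_☉)) = 10^2.492 = 310.5

L/L_☉ ≈ 310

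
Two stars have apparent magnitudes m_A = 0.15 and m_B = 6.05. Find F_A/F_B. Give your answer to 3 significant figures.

Magnitude difference = -5.90
Flux ratio = 10^(−0.4 Δm) = 10^(−0.4 × -5.90) = 10^2.360 = 229.1

F_A/F_B ≈ 229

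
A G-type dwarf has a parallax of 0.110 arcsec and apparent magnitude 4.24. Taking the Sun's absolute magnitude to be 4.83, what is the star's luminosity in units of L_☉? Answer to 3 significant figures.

L/L_☉ ≈ 1.42

d = 1/p = 1/0.110″ = 9.091 pc
M = m − 5 log₁₀ d + 5 = 4.24 − 5·0.9586 + 5 = 4.447
M − M_☉ = 4.447 − 4.83 = -0.383
L/L_☉ = 10^(−0.4 × -0.383) = 1.423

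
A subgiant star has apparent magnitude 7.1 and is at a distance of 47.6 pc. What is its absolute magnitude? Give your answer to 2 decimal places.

M ≈ 3.71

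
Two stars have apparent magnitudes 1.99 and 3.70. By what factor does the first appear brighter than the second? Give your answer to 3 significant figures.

4.83

Δm = 1.99 − (3.70) = -1.71
Flux ratio = 10^(−0.4 Δm) = 10^(−0.4 × -1.71) = 10^0.684 = 4.831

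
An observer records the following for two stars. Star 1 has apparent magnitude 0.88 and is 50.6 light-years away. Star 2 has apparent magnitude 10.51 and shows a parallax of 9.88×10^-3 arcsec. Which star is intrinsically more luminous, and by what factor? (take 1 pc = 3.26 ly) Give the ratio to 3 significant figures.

Star 1: d = 50.6 ly / 3.26 = 15.52 pc
Star 1: M = m − 5 log₁₀ d + 5 = 0.88 − 5·1.1909 + 5 = -0.075
Star 2: d = 1/p = 1/9.88×10^-3″ = 101.2 pc
Star 2: M = m − 5 log₁₀ d + 5 = 10.51 − 5·2.0052 + 5 = 5.484
ΔM = M_1 − M_2 = -0.075 − (5.484) = -5.558; smaller M is more luminous → Star 1.
L ratio = 10^(0.4 |ΔM|) = 10^2.223 = 167.3

Star 1 is more luminous, by a factor of 167.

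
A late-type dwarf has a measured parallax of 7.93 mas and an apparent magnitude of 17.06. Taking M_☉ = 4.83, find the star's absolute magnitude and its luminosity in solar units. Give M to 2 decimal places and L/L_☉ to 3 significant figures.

d = 1/p = 1000/7.93 mas = 126.1 pc
M = m − 5 log₁₀ d + 5 = 17.06 − 5·2.1007 + 5 = 11.556
M − M_☉ = 11.556 − 4.83 = 6.726
L/L_☉ = 10^(−0.4 × 6.726) = 2.039×10^-3

M ≈ 11.56; L/L_☉ ≈ 2.04×10^-3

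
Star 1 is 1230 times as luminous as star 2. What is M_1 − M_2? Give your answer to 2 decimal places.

M_1 − M_2 ≈ -7.72

Pogson: ΔM = −2.5 log₁₀(ratio) = −2.5 log₁₀(1230) = −2.5 × 3.0899 = -7.725
Star 1 is brighter, so it has the smaller magnitude: the difference is negative.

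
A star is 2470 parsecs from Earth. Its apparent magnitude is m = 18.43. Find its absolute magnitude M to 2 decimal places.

M ≈ 6.47

5 log₁₀(d/10 pc) = 5 log₁₀(2470) − 5 = 11.963
M = m − 5 log₁₀(d/10) = 18.43 − 11.963 = 6.467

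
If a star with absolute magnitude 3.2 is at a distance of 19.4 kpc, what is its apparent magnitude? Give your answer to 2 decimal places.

d = 19.4 kpc = 19400 pc
m = M + 5 log₁₀ d − 5 = 3.2 + 5·4.2878 − 5 = 19.639

m ≈ 19.64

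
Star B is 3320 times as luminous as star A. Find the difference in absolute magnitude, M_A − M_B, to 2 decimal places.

Pogson: ΔM = −2.5 log₁₀(ratio) = −2.5 log₁₀(3320) = −2.5 × 3.5211 = -8.803
Star B is brighter so has the smaller magnitude: M_A − M_B is positive.

M_A − M_B ≈ 8.80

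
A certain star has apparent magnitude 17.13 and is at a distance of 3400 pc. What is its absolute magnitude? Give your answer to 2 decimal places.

M ≈ 4.47

5 log₁₀(d/10 pc) = 5 log₁₀(3400) − 5 = 12.657
M = m − 5 log₁₀(d/10) = 17.13 − 12.657 = 4.473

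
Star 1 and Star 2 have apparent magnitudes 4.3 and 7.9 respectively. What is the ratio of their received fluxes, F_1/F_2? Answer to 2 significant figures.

Δm = 4.3 − (7.9) = -3.6
Flux ratio = 10^(−0.4 Δm) = 10^(−0.4 × -3.6) = 10^1.440 = 27.54

F_1/F_2 ≈ 28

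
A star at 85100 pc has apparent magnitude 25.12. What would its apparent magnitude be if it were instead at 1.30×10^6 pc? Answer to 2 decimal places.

m ≈ 31.04

Flux ∝ 1/d², so Δm = 5 log₁₀(d₂/d₁) = 5 log₁₀(1.30×10^6/85100) = 5.920
m₂ = m₁ + Δm = 25.12 + (5.920) = 31.040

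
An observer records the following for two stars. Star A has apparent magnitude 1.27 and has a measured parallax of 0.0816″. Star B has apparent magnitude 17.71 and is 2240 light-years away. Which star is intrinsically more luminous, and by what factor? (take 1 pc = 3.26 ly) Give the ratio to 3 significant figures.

Star A is more luminous, by a factor of 1200.

Star A: d = 1/p = 1/0.0816″ = 12.25 pc
Star A: M = m − 5 log₁₀ d + 5 = 1.27 − 5·1.0883 + 5 = 0.828
Star B: d = 2240 ly / 3.26 = 687.1 pc
Star B: M = m − 5 log₁₀ d + 5 = 17.71 − 5·2.8370 + 5 = 8.525
ΔM = M_A − M_B = 0.828 − (8.525) = -7.696; smaller M is more luminous → Star A.
L ratio = 10^(0.4 |ΔM|) = 10^3.079 = 1198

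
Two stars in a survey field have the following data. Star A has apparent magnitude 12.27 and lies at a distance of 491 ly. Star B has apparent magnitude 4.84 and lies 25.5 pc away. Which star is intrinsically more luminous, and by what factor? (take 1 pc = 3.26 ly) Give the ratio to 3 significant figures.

Star B is more luminous, by a factor of 26.9.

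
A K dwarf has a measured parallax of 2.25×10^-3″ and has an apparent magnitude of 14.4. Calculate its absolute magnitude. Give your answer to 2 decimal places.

d = 1/p = 1/2.25×10^-3″ = 444.4 pc
5 log₁₀(d/10 pc) = 5 log₁₀(444.4) − 5 = 8.239
M = m − 5 log₁₀(d/10) = 14.4 − 8.239 = 6.161

M ≈ 6.16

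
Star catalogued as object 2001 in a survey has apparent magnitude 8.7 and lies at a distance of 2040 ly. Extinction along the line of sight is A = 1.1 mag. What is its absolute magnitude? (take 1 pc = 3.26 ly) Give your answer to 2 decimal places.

d = 2040 ly / 3.26 = 625.8 pc
5 log₁₀(d/10 pc) = 5 log₁₀(625.8) − 5 = 8.982
M = m − 5 log₁₀(d/10) − A = 8.7 − 8.982 − 1.1 = -1.382

M ≈ -1.38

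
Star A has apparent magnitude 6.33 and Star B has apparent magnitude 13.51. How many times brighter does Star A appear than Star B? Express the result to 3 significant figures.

745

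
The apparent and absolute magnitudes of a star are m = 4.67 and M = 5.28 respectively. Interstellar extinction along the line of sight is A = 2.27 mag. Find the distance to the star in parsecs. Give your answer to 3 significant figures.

d ≈ 2.65 pc

m − M = 5 log₁₀(d/10 pc) + A  ⇒  4.67 − (5.28) − 2.27 = 5 log₁₀(d/10)
-2.880 = 5 log₁₀(d/10)
log₁₀ d = (m − M − A)/5 + 1 = 0.4240
d = 10^0.4240 = 2.655 pc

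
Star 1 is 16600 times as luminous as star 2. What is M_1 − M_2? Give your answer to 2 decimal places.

M_1 − M_2 ≈ -10.55

Pogson: ΔM = −2.5 log₁₀(ratio) = −2.5 log₁₀(16600) = −2.5 × 4.2201 = -10.550
Star 1 is brighter, so it has the smaller magnitude: the difference is negative.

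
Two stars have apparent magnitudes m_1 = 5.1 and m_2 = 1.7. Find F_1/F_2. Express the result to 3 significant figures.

F_1/F_2 ≈ 0.0437

Magnitude difference = 3.4
Flux ratio = 10^(−0.4 Δm) = 10^(−0.4 × 3.4) = 10^-1.360 = 0.04365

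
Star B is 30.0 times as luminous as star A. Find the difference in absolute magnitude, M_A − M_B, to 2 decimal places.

Pogson: ΔM = −2.5 log₁₀(ratio) = −2.5 log₁₀(30.0) = −2.5 × 1.4771 = -3.693
Star B is brighter so has the smaller magnitude: M_A − M_B is positive.

M_A − M_B ≈ 3.69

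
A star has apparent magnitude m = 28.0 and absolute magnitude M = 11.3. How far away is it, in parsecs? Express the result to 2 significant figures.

d ≈ 22000 pc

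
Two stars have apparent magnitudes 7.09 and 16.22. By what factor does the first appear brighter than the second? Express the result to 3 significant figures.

Δm = 7.09 − (16.22) = -9.13
Flux ratio = 10^(−0.4 Δm) = 10^(−0.4 × -9.13) = 10^3.652 = 4487

4490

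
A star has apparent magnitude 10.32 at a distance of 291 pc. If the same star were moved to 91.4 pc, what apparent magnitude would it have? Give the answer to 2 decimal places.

m ≈ 7.81

Flux ∝ 1/d², so Δm = 5 log₁₀(d₂/d₁) = 5 log₁₀(91.4/291) = -2.515
m₂ = m₁ + Δm = 10.32 + (-2.515) = 7.805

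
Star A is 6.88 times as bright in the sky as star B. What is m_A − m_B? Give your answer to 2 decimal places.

Pogson: Δm = −2.5 log₁₀(ratio) = −2.5 log₁₀(6.88) = −2.5 × 0.8376 = -2.094
Star A is brighter, so it has the smaller magnitude: the difference is negative.

m_A − m_B ≈ -2.09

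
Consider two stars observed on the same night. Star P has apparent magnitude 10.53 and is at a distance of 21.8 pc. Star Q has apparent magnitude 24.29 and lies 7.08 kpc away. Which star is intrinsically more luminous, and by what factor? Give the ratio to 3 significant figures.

Star P: M = m − 5 log₁₀ d + 5 = 10.53 − 5·1.3385 + 5 = 8.838
Star Q: d = 7.08 kpc = 7080 pc
Star Q: M = m − 5 log₁₀ d + 5 = 24.29 − 5·3.8500 + 5 = 10.040
ΔM = M_P − M_Q = 8.838 − (10.040) = -1.202; smaller M is more luminous → Star P.
L ratio = 10^(0.4 |ΔM|) = 10^0.481 = 3.026

Star P is more luminous, by a factor of 3.03.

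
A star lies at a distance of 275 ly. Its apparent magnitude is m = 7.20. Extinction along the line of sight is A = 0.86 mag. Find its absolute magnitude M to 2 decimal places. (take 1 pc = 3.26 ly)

d = 275 ly / 3.26 = 84.36 pc
5 log₁₀(d/10 pc) = 5 log₁₀(84.36) − 5 = 4.631
M = m − 5 log₁₀(d/10) − A = 7.20 − 4.631 − 0.86 = 1.709

M ≈ 1.71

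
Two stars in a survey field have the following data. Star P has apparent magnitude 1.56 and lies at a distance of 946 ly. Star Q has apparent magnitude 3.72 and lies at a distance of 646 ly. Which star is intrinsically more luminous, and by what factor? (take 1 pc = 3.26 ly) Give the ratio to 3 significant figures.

Star P: d = 946 ly / 3.26 = 290.2 pc
Star P: M = m − 5 log₁₀ d + 5 = 1.56 − 5·2.4627 + 5 = -5.753
Star Q: d = 646 ly / 3.26 = 198.2 pc
Star Q: M = m − 5 log₁₀ d + 5 = 3.72 − 5·2.2970 + 5 = -2.765
ΔM = M_P − M_Q = -5.753 − (-2.765) = -2.988; smaller M is more luminous → Star P.
L ratio = 10^(0.4 |ΔM|) = 10^1.195 = 15.68

Star P is more luminous, by a factor of 15.7.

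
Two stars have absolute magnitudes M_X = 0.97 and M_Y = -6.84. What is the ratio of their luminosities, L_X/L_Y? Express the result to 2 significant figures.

L_X/L_Y ≈ 7.5×10^-4

ΔM = M_X − M_Y = 7.81
L_X/L_Y = 10^(−0.4 ΔM) = 10^-3.124 = 7.516×10^-4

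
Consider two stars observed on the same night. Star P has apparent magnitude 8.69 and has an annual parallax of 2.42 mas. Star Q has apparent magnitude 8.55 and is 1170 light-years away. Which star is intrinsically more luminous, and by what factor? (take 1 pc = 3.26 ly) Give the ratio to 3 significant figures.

Star P is more luminous, by a factor of 1.17.

Star P: p = 2.42 mas = 2.42×10^-3″ → d = 1/p = 413.2 pc
Star P: M = m − 5 log₁₀ d + 5 = 8.69 − 5·2.6162 + 5 = 0.609
Star Q: d = 1170 ly / 3.26 = 358.9 pc
Star Q: M = m − 5 log₁₀ d + 5 = 8.55 − 5·2.5550 + 5 = 0.775
ΔM = M_P − M_Q = 0.609 − (0.775) = -0.166; smaller M is more luminous → Star P.
L ratio = 10^(0.4 |ΔM|) = 10^0.066 = 1.165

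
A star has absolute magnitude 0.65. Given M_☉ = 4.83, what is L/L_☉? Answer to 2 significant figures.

L/L_☉ ≈ 47

M − M_☉ = 0.65 − 4.83 = -4.180
L/L_☉ = 10^(−0.4 (M − M_☉)) = 10^1.672 = 46.99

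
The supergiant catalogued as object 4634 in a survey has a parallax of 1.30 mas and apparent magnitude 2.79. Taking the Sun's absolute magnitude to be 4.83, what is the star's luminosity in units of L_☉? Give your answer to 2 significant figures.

d = 1/p = 1000/1.30 mas = 769.2 pc
M = m − 5 log₁₀ d + 5 = 2.79 − 5·2.8861 + 5 = -6.640
M − M_☉ = -6.640 − 4.83 = -11.470
L/L_☉ = 10^(−0.4 × -11.470) = 38740

L/L_☉ ≈ 39000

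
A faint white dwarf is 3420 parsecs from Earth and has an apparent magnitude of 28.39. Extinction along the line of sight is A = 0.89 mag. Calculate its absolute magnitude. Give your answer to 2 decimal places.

5 log₁₀(d/10 pc) = 5 log₁₀(3420) − 5 = 12.670
M = m − 5 log₁₀(d/10) − A = 28.39 − 12.670 − 0.89 = 14.830

M ≈ 14.83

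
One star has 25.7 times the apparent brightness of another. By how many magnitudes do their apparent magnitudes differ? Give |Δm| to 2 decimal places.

|Δm| ≈ 3.52

Pogson: Δm = −2.5 log₁₀(ratio) = −2.5 log₁₀(25.7) = −2.5 × 1.4099 = -3.525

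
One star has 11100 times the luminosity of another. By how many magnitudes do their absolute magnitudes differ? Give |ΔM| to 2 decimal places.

Pogson: ΔM = −2.5 log₁₀(ratio) = −2.5 log₁₀(11100) = −2.5 × 4.0453 = -10.113

|ΔM| ≈ 10.11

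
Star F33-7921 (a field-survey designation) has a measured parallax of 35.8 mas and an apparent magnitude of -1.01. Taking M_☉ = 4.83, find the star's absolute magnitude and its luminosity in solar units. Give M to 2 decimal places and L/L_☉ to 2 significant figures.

M ≈ -3.24; L/L_☉ ≈ 1700

d = 1/p = 1000/35.8 mas = 27.93 pc
M = m − 5 log₁₀ d + 5 = -1.01 − 5·1.4461 + 5 = -3.241
M − M_☉ = -3.241 − 4.83 = -8.071
L/L_☉ = 10^(−0.4 × -8.071) = 1691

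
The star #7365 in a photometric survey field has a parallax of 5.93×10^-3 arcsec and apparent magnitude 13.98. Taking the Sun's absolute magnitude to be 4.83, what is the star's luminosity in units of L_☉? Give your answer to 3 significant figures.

L/L_☉ ≈ 0.0622

d = 1/p = 1/5.93×10^-3″ = 168.6 pc
M = m − 5 log₁₀ d + 5 = 13.98 − 5·2.2269 + 5 = 7.845
M − M_☉ = 7.845 − 4.83 = 3.015
L/L_☉ = 10^(−0.4 × 3.015) = 0.06221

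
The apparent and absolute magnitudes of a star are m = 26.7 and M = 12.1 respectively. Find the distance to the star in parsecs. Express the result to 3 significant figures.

d ≈ 8320 pc

Distance modulus: m − M = 26.7 − (12.1) = 14.600
m − M = 5 log₁₀ d − 5
log₁₀ d = (m − M)/5 + 1 = 3.9200
d = 10^3.9200 = 8318 pc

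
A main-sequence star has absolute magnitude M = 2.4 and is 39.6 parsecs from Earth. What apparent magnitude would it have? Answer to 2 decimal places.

m ≈ 5.39

m = M + 5 log₁₀ d − 5 = 2.4 + 5·1.5977 − 5 = 5.388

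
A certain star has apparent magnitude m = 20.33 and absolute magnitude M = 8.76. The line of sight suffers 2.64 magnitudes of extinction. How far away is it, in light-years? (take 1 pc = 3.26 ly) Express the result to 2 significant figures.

m − M = 5 log₁₀(d/10 pc) + A  ⇒  20.33 − (8.76) − 2.64 = 5 log₁₀(d/10)
8.930 = 5 log₁₀(d/10)
log₁₀ d = (m − M − A)/5 + 1 = 2.7860
d = 10^2.7860 = 610.9 pc
= 1992 ly

d ≈ 2000 ly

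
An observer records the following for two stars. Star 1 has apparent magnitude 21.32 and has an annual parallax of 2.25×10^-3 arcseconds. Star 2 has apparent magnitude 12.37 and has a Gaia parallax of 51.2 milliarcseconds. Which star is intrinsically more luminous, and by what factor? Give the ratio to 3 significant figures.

Star 2 is more luminous, by a factor of 7.34.

Star 1: d = 1/p = 1/2.25×10^-3″ = 444.4 pc
Star 1: M = m − 5 log₁₀ d + 5 = 21.32 − 5·2.6478 + 5 = 13.081
Star 2: p = 51.2 mas = 0.0512″ → d = 1/p = 19.53 pc
Star 2: M = m − 5 log₁₀ d + 5 = 12.37 − 5·1.2907 + 5 = 10.916
ΔM = M_1 − M_2 = 13.081 − (10.916) = 2.165; smaller M is more luminous → Star 2.
L ratio = 10^(0.4 |ΔM|) = 10^0.866 = 7.342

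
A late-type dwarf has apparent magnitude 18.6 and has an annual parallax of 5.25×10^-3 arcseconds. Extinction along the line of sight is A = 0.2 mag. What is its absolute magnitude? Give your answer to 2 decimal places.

d = 1/p = 1/5.25×10^-3″ = 190.5 pc
5 log₁₀(d/10 pc) = 5 log₁₀(190.5) − 5 = 6.399
M = m − 5 log₁₀(d/10) − A = 18.6 − 6.399 − 0.2 = 12.001

M ≈ 12.00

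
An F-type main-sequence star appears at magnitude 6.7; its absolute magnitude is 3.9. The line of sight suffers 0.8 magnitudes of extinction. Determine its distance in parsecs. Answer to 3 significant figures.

m − M = 5 log₁₀(d/10 pc) + A  ⇒  6.7 − (3.9) − 0.8 = 5 log₁₀(d/10)
2.000 = 5 log₁₀(d/10)
log₁₀ d = (m − M − A)/5 + 1 = 1.4000
d = 10^1.4000 = 25.12 pc

d ≈ 25.1 pc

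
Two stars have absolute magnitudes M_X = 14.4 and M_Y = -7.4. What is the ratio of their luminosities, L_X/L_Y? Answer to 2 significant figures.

L_X/L_Y ≈ 1.9×10^-9

ΔM = M_X − M_Y = 21.8
L_X/L_Y = 10^(−0.4 ΔM) = 10^-8.720 = 1.905×10^-9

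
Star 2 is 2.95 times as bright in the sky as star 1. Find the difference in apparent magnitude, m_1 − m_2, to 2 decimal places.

Pogson: Δm = −2.5 log₁₀(ratio) = −2.5 log₁₀(2.95) = −2.5 × 0.4698 = -1.175
Star 2 is brighter so has the smaller magnitude: m_1 − m_2 is positive.

m_1 − m_2 ≈ 1.17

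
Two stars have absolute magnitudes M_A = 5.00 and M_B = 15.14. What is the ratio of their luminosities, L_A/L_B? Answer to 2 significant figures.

L_A/L_B ≈ 11000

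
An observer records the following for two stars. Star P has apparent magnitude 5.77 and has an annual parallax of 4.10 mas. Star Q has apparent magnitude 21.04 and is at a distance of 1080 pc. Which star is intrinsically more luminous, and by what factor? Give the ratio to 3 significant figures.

Star P is more luminous, by a factor of 65400.

Star P: p = 4.10 mas = 4.10×10^-3″ → d = 1/p = 243.9 pc
Star P: M = m − 5 log₁₀ d + 5 = 5.77 − 5·2.3872 + 5 = -1.166
Star Q: M = m − 5 log₁₀ d + 5 = 21.04 − 5·3.0334 + 5 = 10.873
ΔM = M_P − M_Q = -1.166 − (10.873) = -12.039; smaller M is more luminous → Star P.
L ratio = 10^(0.4 |ΔM|) = 10^4.816 = 65400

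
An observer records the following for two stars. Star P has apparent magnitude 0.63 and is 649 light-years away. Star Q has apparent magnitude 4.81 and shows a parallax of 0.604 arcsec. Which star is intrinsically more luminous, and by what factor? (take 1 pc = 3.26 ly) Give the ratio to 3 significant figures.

Star P: d = 649 ly / 3.26 = 199.1 pc
Star P: M = m − 5 log₁₀ d + 5 = 0.63 − 5·2.2990 + 5 = -5.865
Star Q: d = 1/p = 1/0.604″ = 1.656 pc
Star Q: M = m − 5 log₁₀ d + 5 = 4.81 − 5·0.2190 + 5 = 8.715
ΔM = M_P − M_Q = -5.865 − (8.715) = -14.580; smaller M is more luminous → Star P.
L ratio = 10^(0.4 |ΔM|) = 10^5.832 = 679400

Star P is more luminous, by a factor of 679000.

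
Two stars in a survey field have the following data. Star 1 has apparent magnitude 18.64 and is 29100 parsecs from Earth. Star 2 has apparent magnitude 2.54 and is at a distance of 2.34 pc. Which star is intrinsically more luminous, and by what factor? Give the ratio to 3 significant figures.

Star 1 is more luminous, by a factor of 56.2.

Star 1: M = m − 5 log₁₀ d + 5 = 18.64 − 5·4.4639 + 5 = 1.321
Star 2: M = m − 5 log₁₀ d + 5 = 2.54 − 5·0.3692 + 5 = 5.694
ΔM = M_1 − M_2 = 1.321 − (5.694) = -4.373; smaller M is more luminous → Star 1.
L ratio = 10^(0.4 |ΔM|) = 10^1.749 = 56.15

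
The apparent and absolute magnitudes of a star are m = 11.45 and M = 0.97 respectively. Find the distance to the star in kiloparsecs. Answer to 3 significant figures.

d ≈ 1.25 kpc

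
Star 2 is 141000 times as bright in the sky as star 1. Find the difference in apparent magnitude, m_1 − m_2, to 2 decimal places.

Pogson: Δm = −2.5 log₁₀(ratio) = −2.5 log₁₀(141000) = −2.5 × 5.1492 = -12.873
Star 2 is brighter so has the smaller magnitude: m_1 − m_2 is positive.

m_1 − m_2 ≈ 12.87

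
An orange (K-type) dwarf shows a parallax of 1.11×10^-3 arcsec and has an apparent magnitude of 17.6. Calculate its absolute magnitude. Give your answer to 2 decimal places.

d = 1/p = 1/1.11×10^-3″ = 900.9 pc
5 log₁₀(d/10 pc) = 5 log₁₀(900.9) − 5 = 9.773
M = m − 5 log₁₀(d/10) = 17.6 − 9.773 = 7.827

M ≈ 7.83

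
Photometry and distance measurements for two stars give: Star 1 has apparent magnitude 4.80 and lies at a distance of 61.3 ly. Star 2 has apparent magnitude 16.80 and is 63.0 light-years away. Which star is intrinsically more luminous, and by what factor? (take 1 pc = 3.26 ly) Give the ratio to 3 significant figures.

Star 1: d = 61.3 ly / 3.26 = 18.80 pc
Star 1: M = m − 5 log₁₀ d + 5 = 4.80 − 5·1.2742 + 5 = 3.429
Star 2: d = 63.0 ly / 3.26 = 19.33 pc
Star 2: M = m − 5 log₁₀ d + 5 = 16.80 − 5·1.2861 + 5 = 15.369
ΔM = M_1 − M_2 = 3.429 − (15.369) = -11.941; smaller M is more luminous → Star 1.
L ratio = 10^(0.4 |ΔM|) = 10^4.776 = 59740

Star 1 is more luminous, by a factor of 59700.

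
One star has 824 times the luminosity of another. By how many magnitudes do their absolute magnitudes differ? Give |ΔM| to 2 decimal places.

Pogson: ΔM = −2.5 log₁₀(ratio) = −2.5 log₁₀(824) = −2.5 × 2.9159 = -7.290

|ΔM| ≈ 7.29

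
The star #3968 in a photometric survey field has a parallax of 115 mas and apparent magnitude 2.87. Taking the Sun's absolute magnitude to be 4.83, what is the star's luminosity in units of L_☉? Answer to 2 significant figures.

d = 1/p = 1000/115 mas = 8.696 pc
M = m − 5 log₁₀ d + 5 = 2.87 − 5·0.9393 + 5 = 3.173
M − M_☉ = 3.173 − 4.83 = -1.657
L/L_☉ = 10^(−0.4 × -1.657) = 4.598

L/L_☉ ≈ 4.6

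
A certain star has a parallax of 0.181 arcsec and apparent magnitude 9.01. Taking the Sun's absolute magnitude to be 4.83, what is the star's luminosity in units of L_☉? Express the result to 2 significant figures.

L/L_☉ ≈ 6.5×10^-3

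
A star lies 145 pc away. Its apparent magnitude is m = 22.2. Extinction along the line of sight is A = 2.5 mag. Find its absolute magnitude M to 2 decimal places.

5 log₁₀(d/10 pc) = 5 log₁₀(145.0) − 5 = 5.807
M = m − 5 log₁₀(d/10) − A = 22.2 − 5.807 − 2.5 = 13.893

M ≈ 13.89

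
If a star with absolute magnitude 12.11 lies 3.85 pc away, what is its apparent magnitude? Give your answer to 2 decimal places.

m ≈ 10.04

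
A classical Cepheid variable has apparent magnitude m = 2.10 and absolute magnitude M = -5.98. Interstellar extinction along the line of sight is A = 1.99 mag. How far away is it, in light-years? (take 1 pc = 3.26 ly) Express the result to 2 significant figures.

m − M = 5 log₁₀(d/10 pc) + A  ⇒  2.10 − (-5.98) − 1.99 = 5 log₁₀(d/10)
6.090 = 5 log₁₀(d/10)
log₁₀ d = (m − M − A)/5 + 1 = 2.2180
d = 10^2.2180 = 165.2 pc
= 538.5 ly

d ≈ 540 ly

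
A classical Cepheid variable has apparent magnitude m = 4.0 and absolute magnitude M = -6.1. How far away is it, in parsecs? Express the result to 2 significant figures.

μ = m − M = 10.100
m − M = 5 log₁₀ d − 5
log₁₀ d = (m − M)/5 + 1 = 3.0200
d = 10^3.0200 = 1047 pc

d ≈ 1000 pc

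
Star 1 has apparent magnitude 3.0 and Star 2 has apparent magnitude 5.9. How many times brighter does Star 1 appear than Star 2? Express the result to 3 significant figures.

14.5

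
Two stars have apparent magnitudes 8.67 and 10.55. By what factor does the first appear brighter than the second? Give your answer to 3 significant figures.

Δm = 8.67 − (10.55) = -1.88
Flux ratio = 10^(−0.4 Δm) = 10^(−0.4 × -1.88) = 10^0.752 = 5.649

5.65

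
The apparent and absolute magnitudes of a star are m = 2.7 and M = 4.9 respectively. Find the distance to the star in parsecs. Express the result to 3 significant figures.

d ≈ 3.63 pc

μ = m − M = -2.200
m − M = 5 log₁₀ d − 5
log₁₀ d = (m − M)/5 + 1 = 0.5600
d = 10^0.5600 = 3.631 pc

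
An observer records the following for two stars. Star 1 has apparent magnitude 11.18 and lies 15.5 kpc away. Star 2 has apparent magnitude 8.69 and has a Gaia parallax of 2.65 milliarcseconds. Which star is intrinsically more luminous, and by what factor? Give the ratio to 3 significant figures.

Star 1: d = 15.5 kpc = 15500 pc
Star 1: M = m − 5 log₁₀ d + 5 = 11.18 − 5·4.1903 + 5 = -4.772
Star 2: p = 2.65 mas = 2.65×10^-3″ → d = 1/p = 377.4 pc
Star 2: M = m − 5 log₁₀ d + 5 = 8.69 − 5·2.5768 + 5 = 0.806
ΔM = M_1 − M_2 = -4.772 − (0.806) = -5.578; smaller M is more luminous → Star 1.
L ratio = 10^(0.4 |ΔM|) = 10^2.231 = 170.3

Star 1 is more luminous, by a factor of 170.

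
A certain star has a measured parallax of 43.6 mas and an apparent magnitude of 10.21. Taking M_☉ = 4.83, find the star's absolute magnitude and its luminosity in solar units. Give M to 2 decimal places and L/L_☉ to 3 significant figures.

M ≈ 8.41; L/L_☉ ≈ 0.0371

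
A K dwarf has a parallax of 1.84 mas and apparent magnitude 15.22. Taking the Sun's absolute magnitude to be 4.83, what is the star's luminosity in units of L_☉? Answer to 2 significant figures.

L/L_☉ ≈ 0.21

d = 1/p = 1000/1.84 mas = 543.5 pc
M = m − 5 log₁₀ d + 5 = 15.22 − 5·2.7352 + 5 = 6.544
M − M_☉ = 6.544 − 4.83 = 1.714
L/L_☉ = 10^(−0.4 × 1.714) = 0.2062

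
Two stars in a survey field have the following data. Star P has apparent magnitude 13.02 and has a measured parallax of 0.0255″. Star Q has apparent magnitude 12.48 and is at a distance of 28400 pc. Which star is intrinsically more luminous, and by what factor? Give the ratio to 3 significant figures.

Star Q is more luminous, by a factor of 862000.

Star P: d = 1/p = 1/0.0255″ = 39.22 pc
Star P: M = m − 5 log₁₀ d + 5 = 13.02 − 5·1.5935 + 5 = 10.053
Star Q: M = m − 5 log₁₀ d + 5 = 12.48 − 5·4.4533 + 5 = -4.787
ΔM = M_P − M_Q = 10.053 − (-4.787) = 14.839; smaller M is more luminous → Star Q.
L ratio = 10^(0.4 |ΔM|) = 10^5.936 = 862400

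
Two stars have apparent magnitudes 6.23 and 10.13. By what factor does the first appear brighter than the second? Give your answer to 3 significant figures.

36.3

Magnitude difference = -3.90
Flux ratio = 10^(−0.4 Δm) = 10^(−0.4 × -3.90) = 10^1.560 = 36.31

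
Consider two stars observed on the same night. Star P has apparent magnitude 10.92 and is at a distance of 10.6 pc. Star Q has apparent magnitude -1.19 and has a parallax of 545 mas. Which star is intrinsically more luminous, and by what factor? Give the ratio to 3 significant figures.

Star Q is more luminous, by a factor of 2090.

Star P: M = m − 5 log₁₀ d + 5 = 10.92 − 5·1.0253 + 5 = 10.793
Star Q: p = 545 mas = 0.545″ → d = 1/p = 1.835 pc
Star Q: M = m − 5 log₁₀ d + 5 = -1.19 − 5·0.2636 + 5 = 2.492
ΔM = M_P − M_Q = 10.793 − (2.492) = 8.301; smaller M is more luminous → Star Q.
L ratio = 10^(0.4 |ΔM|) = 10^3.321 = 2092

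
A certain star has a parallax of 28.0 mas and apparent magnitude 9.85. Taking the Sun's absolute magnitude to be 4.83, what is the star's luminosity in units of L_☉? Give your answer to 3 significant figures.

d = 1/p = 1000/28.0 mas = 35.71 pc
M = m − 5 log₁₀ d + 5 = 9.85 − 5·1.5528 + 5 = 7.086
M − M_☉ = 7.086 − 4.83 = 2.256
L/L_☉ = 10^(−0.4 × 2.256) = 0.1252

L/L_☉ ≈ 0.125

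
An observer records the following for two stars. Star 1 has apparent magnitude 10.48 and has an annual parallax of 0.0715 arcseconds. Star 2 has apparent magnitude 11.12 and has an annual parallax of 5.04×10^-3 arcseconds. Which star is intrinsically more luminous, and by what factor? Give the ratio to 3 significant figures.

Star 2 is more luminous, by a factor of 112.

Star 1: d = 1/p = 1/0.0715″ = 13.99 pc
Star 1: M = m − 5 log₁₀ d + 5 = 10.48 − 5·1.1457 + 5 = 9.752
Star 2: d = 1/p = 1/5.04×10^-3″ = 198.4 pc
Star 2: M = m − 5 log₁₀ d + 5 = 11.12 − 5·2.2976 + 5 = 4.632
ΔM = M_1 − M_2 = 9.752 − (4.632) = 5.119; smaller M is more luminous → Star 2.
L ratio = 10^(0.4 |ΔM|) = 10^2.048 = 111.6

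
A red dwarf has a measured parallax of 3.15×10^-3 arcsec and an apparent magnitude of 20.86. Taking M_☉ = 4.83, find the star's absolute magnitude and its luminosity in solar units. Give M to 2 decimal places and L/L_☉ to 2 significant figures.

d = 1/p = 1/3.15×10^-3″ = 317.5 pc
M = m − 5 log₁₀ d + 5 = 20.86 − 5·2.5017 + 5 = 13.352
M − M_☉ = 13.352 − 4.83 = 8.522
L/L_☉ = 10^(−0.4 × 8.522) = 3.903×10^-4

M ≈ 13.35; L/L_☉ ≈ 3.9×10^-4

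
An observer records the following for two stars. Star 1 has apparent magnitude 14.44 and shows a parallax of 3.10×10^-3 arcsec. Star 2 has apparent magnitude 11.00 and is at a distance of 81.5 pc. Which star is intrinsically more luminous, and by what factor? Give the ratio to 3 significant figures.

Star 2 is more luminous, by a factor of 1.52.

Star 1: d = 1/p = 1/3.10×10^-3″ = 322.6 pc
Star 1: M = m − 5 log₁₀ d + 5 = 14.44 − 5·2.5086 + 5 = 6.897
Star 2: M = m − 5 log₁₀ d + 5 = 11.00 − 5·1.9112 + 5 = 6.444
ΔM = M_1 − M_2 = 6.897 − (6.444) = 0.453; smaller M is more luminous → Star 2.
L ratio = 10^(0.4 |ΔM|) = 10^0.181 = 1.517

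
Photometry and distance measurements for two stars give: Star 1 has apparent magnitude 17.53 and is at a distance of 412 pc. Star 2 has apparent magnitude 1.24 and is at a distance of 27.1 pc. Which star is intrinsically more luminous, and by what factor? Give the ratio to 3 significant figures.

Star 2 is more luminous, by a factor of 14200.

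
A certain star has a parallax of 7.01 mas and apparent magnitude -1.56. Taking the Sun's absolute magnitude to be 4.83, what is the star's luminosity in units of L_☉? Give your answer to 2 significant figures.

L/L_☉ ≈ 73000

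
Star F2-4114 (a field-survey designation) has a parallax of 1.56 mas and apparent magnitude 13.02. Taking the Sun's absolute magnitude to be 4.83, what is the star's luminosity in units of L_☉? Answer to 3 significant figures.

L/L_☉ ≈ 2.18

d = 1/p = 1000/1.56 mas = 641.0 pc
M = m − 5 log₁₀ d + 5 = 13.02 − 5·2.8069 + 5 = 3.986
M − M_☉ = 3.986 − 4.83 = -0.844
L/L_☉ = 10^(−0.4 × -0.844) = 2.176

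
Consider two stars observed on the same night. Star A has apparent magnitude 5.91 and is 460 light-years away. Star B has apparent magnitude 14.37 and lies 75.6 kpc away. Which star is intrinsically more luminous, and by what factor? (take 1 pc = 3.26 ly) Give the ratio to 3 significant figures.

Star B is more luminous, by a factor of 119.

Star A: d = 460 ly / 3.26 = 141.1 pc
Star A: M = m − 5 log₁₀ d + 5 = 5.91 − 5·2.1495 + 5 = 0.162
Star B: d = 75.6 kpc = 75600 pc
Star B: M = m − 5 log₁₀ d + 5 = 14.37 − 5·4.8785 + 5 = -5.023
ΔM = M_A − M_B = 0.162 − (-5.023) = 5.185; smaller M is more luminous → Star B.
L ratio = 10^(0.4 |ΔM|) = 10^2.074 = 118.6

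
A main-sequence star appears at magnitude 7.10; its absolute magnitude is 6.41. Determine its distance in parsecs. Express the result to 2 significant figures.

Distance modulus: m − M = 7.10 − (6.41) = 0.690
m − M = 5 log₁₀ d − 5
log₁₀ d = (m − M)/5 + 1 = 1.1380
d = 10^1.1380 = 13.74 pc

d ≈ 14 pc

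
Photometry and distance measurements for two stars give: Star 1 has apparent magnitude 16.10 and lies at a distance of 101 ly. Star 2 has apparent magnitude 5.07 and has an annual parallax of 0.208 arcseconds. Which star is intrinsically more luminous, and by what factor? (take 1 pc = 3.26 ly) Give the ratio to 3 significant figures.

Star 2 is more luminous, by a factor of 622.

Star 1: d = 101 ly / 3.26 = 30.98 pc
Star 1: M = m − 5 log₁₀ d + 5 = 16.10 − 5·1.4911 + 5 = 13.644
Star 2: d = 1/p = 1/0.208″ = 4.808 pc
Star 2: M = m − 5 log₁₀ d + 5 = 5.07 − 5·0.6819 + 5 = 6.660
ΔM = M_1 − M_2 = 13.644 − (6.660) = 6.984; smaller M is more luminous → Star 2.
L ratio = 10^(0.4 |ΔM|) = 10^2.794 = 621.8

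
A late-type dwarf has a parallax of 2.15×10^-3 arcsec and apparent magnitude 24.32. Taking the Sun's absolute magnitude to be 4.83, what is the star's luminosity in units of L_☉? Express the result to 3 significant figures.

L/L_☉ ≈ 3.46×10^-5

d = 1/p = 1/2.15×10^-3″ = 465.1 pc
M = m − 5 log₁₀ d + 5 = 24.32 − 5·2.6676 + 5 = 15.982
M − M_☉ = 15.982 − 4.83 = 11.152
L/L_☉ = 10^(−0.4 × 11.152) = 3.460×10^-5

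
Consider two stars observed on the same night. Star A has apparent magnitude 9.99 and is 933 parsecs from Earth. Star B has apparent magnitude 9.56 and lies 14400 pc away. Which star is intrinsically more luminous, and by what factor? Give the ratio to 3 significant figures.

Star A: M = m − 5 log₁₀ d + 5 = 9.99 − 5·2.9699 + 5 = 0.141
Star B: M = m − 5 log₁₀ d + 5 = 9.56 − 5·4.1584 + 5 = -6.232
ΔM = M_A − M_B = 0.141 − (-6.232) = 6.372; smaller M is more luminous → Star B.
L ratio = 10^(0.4 |ΔM|) = 10^2.549 = 354.0

Star B is more luminous, by a factor of 354.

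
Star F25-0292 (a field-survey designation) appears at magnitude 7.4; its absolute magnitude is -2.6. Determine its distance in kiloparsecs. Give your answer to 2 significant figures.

Distance modulus: m − M = 7.4 − (-2.6) = 10.000
m − M = 5 log₁₀ d − 5
log₁₀ d = (m − M)/5 + 1 = 3.0000
d = 10^3.0000 = 1000 pc
= 1.000 kpc

d ≈ 1.0 kpc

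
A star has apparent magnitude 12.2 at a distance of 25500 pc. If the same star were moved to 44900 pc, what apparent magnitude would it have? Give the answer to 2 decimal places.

Flux ∝ 1/d², so Δm = 5 log₁₀(d₂/d₁) = 5 log₁₀(44900/25500) = 1.229
m₂ = m₁ + Δm = 12.2 + (1.229) = 13.429

m ≈ 13.43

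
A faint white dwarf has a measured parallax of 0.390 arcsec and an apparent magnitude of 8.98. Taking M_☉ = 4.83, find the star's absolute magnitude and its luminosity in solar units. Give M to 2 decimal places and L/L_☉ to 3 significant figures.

M ≈ 11.94; L/L_☉ ≈ 1.44×10^-3

d = 1/p = 1/0.390″ = 2.564 pc
M = m − 5 log₁₀ d + 5 = 8.98 − 5·0.4089 + 5 = 11.935
M − M_☉ = 11.935 − 4.83 = 7.105
L/L_☉ = 10^(−0.4 × 7.105) = 1.438×10^-3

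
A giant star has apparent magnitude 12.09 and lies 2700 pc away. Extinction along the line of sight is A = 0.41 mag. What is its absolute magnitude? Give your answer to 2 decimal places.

M ≈ -0.48

5 log₁₀(d/10 pc) = 5 log₁₀(2700) − 5 = 12.157
M = m − 5 log₁₀(d/10) − A = 12.09 − 12.157 − 0.41 = -0.477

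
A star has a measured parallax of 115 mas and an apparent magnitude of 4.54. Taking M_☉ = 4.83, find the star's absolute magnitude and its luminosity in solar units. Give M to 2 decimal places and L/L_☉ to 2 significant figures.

M ≈ 4.84; L/L_☉ ≈ 0.99

d = 1/p = 1000/115 mas = 8.696 pc
M = m − 5 log₁₀ d + 5 = 4.54 − 5·0.9393 + 5 = 4.843
M − M_☉ = 4.843 − 4.83 = 0.013
L/L_☉ = 10^(−0.4 × 0.013) = 0.9877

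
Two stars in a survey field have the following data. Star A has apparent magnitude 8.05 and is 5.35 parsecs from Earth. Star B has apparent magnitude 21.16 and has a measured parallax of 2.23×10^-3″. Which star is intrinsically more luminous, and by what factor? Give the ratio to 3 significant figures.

Star A: M = m − 5 log₁₀ d + 5 = 8.05 − 5·0.7284 + 5 = 9.408
Star B: d = 1/p = 1/2.23×10^-3″ = 448.4 pc
Star B: M = m − 5 log₁₀ d + 5 = 21.16 − 5·2.6517 + 5 = 12.902
ΔM = M_A − M_B = 9.408 − (12.902) = -3.493; smaller M is more luminous → Star A.
L ratio = 10^(0.4 |ΔM|) = 10^1.397 = 24.96

Star A is more luminous, by a factor of 25.0.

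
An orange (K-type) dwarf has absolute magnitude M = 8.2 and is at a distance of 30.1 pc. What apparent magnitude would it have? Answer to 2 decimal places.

m = M + 5 log₁₀ d − 5 = 8.2 + 5·1.4786 − 5 = 10.593

m ≈ 10.59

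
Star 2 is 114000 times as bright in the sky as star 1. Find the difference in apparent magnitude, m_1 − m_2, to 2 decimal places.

m_1 − m_2 ≈ 12.64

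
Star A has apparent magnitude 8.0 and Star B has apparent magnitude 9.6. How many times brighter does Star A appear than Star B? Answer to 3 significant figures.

4.37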